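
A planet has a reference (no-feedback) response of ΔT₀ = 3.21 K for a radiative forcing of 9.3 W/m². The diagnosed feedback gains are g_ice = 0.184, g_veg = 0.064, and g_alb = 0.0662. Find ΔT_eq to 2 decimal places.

4.68 K

Total gain g = 0.184 + 0.064 + 0.0662 = 0.3142.
Amplification A = 1/(1 − 0.3142) = 1.458.
ΔT = 3.21 × 1.458 = 4.68 K.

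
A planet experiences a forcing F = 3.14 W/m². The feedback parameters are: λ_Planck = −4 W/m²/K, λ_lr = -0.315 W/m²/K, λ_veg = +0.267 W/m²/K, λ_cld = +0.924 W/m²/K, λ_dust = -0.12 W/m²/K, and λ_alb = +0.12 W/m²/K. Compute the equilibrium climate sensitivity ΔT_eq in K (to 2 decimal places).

Net feedback parameter λ = (−4) + (-0.315) + (+0.267) + (+0.924) + (-0.12) + (+0.12) = -3.124 W/m²/K.
ΔT = −F/λ = −3.14/(-3.124) = 1.01 K.

1.01 K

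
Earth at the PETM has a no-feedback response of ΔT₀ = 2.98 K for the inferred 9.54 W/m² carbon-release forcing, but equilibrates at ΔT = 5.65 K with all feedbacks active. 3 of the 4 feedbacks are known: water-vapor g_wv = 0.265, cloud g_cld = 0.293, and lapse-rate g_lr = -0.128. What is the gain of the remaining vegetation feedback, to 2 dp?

0.04

Amplification A = ΔT/ΔT₀ = 5.65/2.98 = 1.896.
Total gain g = 1 − 1/A = 1 − 1/1.896 = 0.4726.
Known gains sum to 0.265 + 0.293 − 0.128 = 0.43.
g_veg = 0.4726 − 0.43 = 0.04.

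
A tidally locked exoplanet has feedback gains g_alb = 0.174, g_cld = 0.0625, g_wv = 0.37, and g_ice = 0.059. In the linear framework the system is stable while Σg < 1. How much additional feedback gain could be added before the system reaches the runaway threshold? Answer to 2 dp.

Current total gain = 0.174 + 0.0625 + 0.37 + 0.059 = 0.6655.
Margin to runaway = 1 − 0.6655 = 0.33.

0.33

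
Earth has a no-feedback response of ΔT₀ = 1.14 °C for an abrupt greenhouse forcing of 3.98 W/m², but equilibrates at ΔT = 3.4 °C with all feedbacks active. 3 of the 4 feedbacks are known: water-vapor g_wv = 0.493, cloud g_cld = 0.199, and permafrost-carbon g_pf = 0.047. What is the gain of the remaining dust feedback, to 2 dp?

-0.07

Amplification A = ΔT/ΔT₀ = 3.4/1.14 = 2.982.
Total gain g = 1 − 1/A = 1 − 1/2.982 = 0.6647.
Known gains sum to 0.493 + 0.199 + 0.047 = 0.739.
g_dust = 0.6647 − 0.739 = -0.07.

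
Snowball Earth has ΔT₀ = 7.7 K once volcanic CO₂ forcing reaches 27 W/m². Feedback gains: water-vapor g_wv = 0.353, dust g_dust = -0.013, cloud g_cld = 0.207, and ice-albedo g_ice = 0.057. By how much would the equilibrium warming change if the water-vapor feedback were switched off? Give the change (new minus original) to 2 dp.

-9.16 K

Original: g = 0.604, ΔT = 7.7/(1−0.604) = 19.4444 K.
Without water-vapor: g' = 0.251, ΔT' = 7.7/(1−0.251) = 10.2804 K.
Change = 10.2804 − 19.4444 = -9.16 K.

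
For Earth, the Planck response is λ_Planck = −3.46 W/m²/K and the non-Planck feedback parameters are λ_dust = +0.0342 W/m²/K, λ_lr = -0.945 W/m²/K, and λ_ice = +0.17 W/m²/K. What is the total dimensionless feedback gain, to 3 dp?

Convert to gains: g_dust = 0.0342/3.46 = 0.009884; g_lr = -0.945/3.46 = -0.2731; g_ice = 0.17/3.46 = 0.04913.
Total gain g = -0.214086.

-0.214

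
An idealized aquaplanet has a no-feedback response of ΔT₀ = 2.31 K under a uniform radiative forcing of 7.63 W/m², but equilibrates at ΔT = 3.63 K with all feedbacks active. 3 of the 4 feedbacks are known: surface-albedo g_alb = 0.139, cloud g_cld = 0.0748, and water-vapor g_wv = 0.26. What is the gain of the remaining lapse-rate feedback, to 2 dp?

-0.11

Amplification A = ΔT/ΔT₀ = 3.63/2.31 = 1.571.
Total gain g = 1 − 1/A = 1 − 1/1.571 = 0.3635.
Known gains sum to 0.139 + 0.0748 + 0.26 = 0.4738.
g_lr = 0.3635 − 0.4738 = -0.11.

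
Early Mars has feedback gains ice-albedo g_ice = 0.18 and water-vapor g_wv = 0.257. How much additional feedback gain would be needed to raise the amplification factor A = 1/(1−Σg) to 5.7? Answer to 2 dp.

0.39

Current total gain = 0.437.
Target gain for A = 5.7: g* = 1 − 1/5.7 = 0.8246.
Additional gain needed = 0.8246 − 0.437 = 0.39.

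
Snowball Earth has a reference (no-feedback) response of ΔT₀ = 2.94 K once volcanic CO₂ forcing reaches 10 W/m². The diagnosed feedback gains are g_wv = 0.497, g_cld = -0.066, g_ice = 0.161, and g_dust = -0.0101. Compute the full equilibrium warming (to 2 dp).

7.03 K

Total gain g = 0.497 − 0.066 + 0.161 − 0.0101 = 0.5819.
Amplification A = 1/(1 − 0.5819) = 2.392.
ΔT = 2.94 × 2.392 = 7.03 K.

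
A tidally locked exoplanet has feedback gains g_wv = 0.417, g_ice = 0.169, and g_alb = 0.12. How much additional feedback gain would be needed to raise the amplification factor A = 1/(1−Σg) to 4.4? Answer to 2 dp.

Current total gain = 0.706.
Target gain for A = 4.4: g* = 1 − 1/4.4 = 0.7727.
Additional gain needed = 0.7727 − 0.706 = 0.07.

0.07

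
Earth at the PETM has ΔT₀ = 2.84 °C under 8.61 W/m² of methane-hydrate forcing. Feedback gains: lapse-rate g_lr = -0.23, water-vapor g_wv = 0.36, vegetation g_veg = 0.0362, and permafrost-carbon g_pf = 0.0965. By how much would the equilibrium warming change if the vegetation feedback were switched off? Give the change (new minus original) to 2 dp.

Original: g = 0.2627, ΔT = 2.84/(1−0.2627) = 3.8519 °C.
Without vegetation: g' = 0.2265, ΔT' = 2.84/(1−0.2265) = 3.6716 °C.
Change = 3.6716 − 3.8519 = -0.18 °C.

-0.18 °C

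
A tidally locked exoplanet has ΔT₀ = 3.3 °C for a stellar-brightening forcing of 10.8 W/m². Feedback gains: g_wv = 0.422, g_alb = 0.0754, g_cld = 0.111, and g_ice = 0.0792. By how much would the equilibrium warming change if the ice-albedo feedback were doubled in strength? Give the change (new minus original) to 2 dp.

3.59 °C

Original: g = 0.6876, ΔT = 3.3/(1−0.6876) = 10.5634 °C.
With doubled ice-albedo: g' = 0.7668, ΔT' = 3.3/(1−0.7668) = 14.1509 °C.
Change = 14.1509 − 10.5634 = 3.59 °C.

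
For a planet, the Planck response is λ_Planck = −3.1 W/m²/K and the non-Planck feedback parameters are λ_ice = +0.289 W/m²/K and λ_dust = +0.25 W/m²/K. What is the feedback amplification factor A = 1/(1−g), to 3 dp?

1.210

Convert to gains: g_ice = 0.289/3.1 = 0.09323; g_dust = 0.25/3.1 = 0.08065.
Total gain g = 0.17388.
A = 1/(1 − 0.17388) = 1.210.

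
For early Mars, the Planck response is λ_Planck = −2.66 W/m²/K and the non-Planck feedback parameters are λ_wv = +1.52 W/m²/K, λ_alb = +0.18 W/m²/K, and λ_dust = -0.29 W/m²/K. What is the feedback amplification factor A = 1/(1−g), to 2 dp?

2.13

Convert to gains: g_wv = 1.52/2.66 = 0.5714; g_alb = 0.18/2.66 = 0.06767; g_dust = -0.29/2.66 = -0.109.
Total gain g = 0.53007.
A = 1/(1 − 0.53007) = 2.13.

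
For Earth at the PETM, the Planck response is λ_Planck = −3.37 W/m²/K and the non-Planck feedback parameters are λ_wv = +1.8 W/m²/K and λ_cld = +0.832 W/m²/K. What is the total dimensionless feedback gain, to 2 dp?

0.78

Convert to gains: g_wv = 1.8/3.37 = 0.5341; g_cld = 0.832/3.37 = 0.2469.
Total gain g = 0.781.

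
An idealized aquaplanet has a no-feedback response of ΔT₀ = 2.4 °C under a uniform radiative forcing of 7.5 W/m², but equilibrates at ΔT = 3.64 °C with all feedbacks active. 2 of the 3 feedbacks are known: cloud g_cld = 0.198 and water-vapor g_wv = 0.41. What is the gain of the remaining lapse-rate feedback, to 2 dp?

-0.27

Amplification A = ΔT/ΔT₀ = 3.64/2.4 = 1.517.
Total gain g = 1 − 1/A = 1 − 1/1.517 = 0.3408.
Known gains sum to 0.198 + 0.41 = 0.608.
g_lr = 0.3408 − 0.608 = -0.27.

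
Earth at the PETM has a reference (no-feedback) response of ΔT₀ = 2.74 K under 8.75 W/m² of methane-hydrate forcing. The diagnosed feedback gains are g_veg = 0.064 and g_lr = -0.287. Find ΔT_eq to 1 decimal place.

2.2 K

Total gain g = 0.064 − 0.287 = -0.223.
Amplification A = 1/(1 + 0.223) = 0.8177.
ΔT = 2.74 × 0.8177 = 2.2 K.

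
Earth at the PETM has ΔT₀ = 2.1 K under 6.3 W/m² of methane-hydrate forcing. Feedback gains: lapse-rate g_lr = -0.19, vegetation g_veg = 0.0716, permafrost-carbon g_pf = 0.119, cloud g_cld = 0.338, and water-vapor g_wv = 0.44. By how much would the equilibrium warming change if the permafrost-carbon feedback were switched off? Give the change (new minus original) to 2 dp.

Original: g = 0.7786, ΔT = 2.1/(1−0.7786) = 9.4851 K.
Without permafrost-carbon: g' = 0.6596, ΔT' = 2.1/(1−0.6596) = 6.1692 K.
Change = 6.1692 − 9.4851 = -3.32 K.

-3.32 K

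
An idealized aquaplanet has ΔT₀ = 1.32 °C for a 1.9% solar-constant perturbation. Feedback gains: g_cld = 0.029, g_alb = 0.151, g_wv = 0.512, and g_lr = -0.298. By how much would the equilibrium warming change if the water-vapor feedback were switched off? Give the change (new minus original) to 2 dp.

Original: g = 0.394, ΔT = 1.32/(1−0.394) = 2.1782 °C.
Without water-vapor: g' = -0.118, ΔT' = 1.32/(1+0.118) = 1.1807 °C.
Change = 1.1807 − 2.1782 = -1.00 °C.

-1.00 °C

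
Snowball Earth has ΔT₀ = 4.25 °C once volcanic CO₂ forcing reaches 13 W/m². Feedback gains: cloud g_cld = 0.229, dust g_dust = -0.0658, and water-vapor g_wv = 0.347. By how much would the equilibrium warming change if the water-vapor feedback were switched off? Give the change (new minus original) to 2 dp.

Original: g = 0.5102, ΔT = 4.25/(1−0.5102) = 8.6770 °C.
Without water-vapor: g' = 0.1632, ΔT' = 4.25/(1−0.1632) = 5.0789 °C.
Change = 5.0789 − 8.6770 = -3.60 °C.

-3.60 °C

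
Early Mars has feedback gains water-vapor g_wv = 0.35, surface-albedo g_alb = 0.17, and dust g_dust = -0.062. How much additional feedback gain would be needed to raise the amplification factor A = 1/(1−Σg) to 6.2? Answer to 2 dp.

0.38

Current total gain = 0.458.
Target gain for A = 6.2: g* = 1 − 1/6.2 = 0.8387.
Additional gain needed = 0.8387 − 0.458 = 0.38.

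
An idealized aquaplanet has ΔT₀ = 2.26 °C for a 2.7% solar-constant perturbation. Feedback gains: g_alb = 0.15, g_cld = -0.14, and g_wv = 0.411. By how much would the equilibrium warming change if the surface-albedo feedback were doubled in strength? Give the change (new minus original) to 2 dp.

1.36 °C

Original: g = 0.421, ΔT = 2.26/(1−0.421) = 3.9033 °C.
With doubled surface-albedo: g' = 0.571, ΔT' = 2.26/(1−0.571) = 5.2681 °C.
Change = 5.2681 − 3.9033 = 1.36 °C.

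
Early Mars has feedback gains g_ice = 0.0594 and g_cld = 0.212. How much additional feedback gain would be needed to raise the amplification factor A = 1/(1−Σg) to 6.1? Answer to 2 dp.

Current total gain = 0.2714.
Target gain for A = 6.1: g* = 1 − 1/6.1 = 0.8361.
Additional gain needed = 0.8361 − 0.2714 = 0.56.

0.56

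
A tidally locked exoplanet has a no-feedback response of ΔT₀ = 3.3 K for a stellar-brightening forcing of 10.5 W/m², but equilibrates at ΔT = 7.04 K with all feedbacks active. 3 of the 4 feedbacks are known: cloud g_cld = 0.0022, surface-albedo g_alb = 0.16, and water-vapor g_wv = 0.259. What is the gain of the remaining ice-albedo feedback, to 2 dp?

Amplification A = ΔT/ΔT₀ = 7.04/3.3 = 2.133.
Total gain g = 1 − 1/A = 1 − 1/2.133 = 0.5312.
Known gains sum to 0.0022 + 0.16 + 0.259 = 0.4212.
g_ice = 0.5312 − 0.4212 = 0.11.

0.11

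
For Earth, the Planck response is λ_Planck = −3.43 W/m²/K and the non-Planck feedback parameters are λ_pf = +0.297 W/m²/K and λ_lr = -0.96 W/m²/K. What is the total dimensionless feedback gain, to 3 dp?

-0.193

Convert to gains: g_pf = 0.297/3.43 = 0.08659; g_lr = -0.96/3.43 = -0.2799.
Total gain g = -0.19331.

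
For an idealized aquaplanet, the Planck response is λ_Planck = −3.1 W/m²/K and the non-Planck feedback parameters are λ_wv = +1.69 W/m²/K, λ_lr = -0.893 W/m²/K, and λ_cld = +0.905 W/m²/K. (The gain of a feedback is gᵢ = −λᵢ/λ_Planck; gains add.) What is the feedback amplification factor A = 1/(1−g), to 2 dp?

2.22

Convert to gains: g_wv = 1.69/3.1 = 0.5452; g_lr = -0.893/3.1 = -0.2881; g_cld = 0.905/3.1 = 0.2919.
Total gain g = 0.549.
A = 1/(1 − 0.549) = 2.22.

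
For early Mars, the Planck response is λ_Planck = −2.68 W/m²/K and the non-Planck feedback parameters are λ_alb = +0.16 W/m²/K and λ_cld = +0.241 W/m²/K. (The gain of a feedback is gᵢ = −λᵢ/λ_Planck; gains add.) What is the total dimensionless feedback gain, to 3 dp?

0.150

Convert to gains: g_alb = 0.16/2.68 = 0.0597; g_cld = 0.241/2.68 = 0.08993.
Total gain g = 0.14963.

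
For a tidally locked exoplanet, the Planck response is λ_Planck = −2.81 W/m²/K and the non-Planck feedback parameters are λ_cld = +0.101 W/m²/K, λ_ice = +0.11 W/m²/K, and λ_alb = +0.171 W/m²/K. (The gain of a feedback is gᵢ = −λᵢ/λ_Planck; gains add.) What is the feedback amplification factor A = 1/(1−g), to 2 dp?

Convert to gains: g_cld = 0.101/2.81 = 0.03594; g_ice = 0.11/2.81 = 0.03915; g_alb = 0.171/2.81 = 0.06085.
Total gain g = 0.13594.
A = 1/(1 − 0.13594) = 1.16.

1.16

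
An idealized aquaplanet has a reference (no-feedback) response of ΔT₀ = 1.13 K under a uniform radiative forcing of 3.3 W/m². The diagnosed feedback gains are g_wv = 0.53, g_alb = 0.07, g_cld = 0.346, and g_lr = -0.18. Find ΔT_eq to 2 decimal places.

Total gain g = 0.53 + 0.07 + 0.346 − 0.18 = 0.766.
Amplification A = 1/(1 − 0.766) = 4.274.
ΔT = 1.13 × 4.274 = 4.83 K.

4.83 K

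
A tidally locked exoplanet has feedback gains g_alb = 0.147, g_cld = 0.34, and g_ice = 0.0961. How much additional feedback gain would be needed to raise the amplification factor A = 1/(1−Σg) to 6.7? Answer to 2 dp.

Current total gain = 0.5831.
Target gain for A = 6.7: g* = 1 − 1/6.7 = 0.8507.
Additional gain needed = 0.8507 − 0.5831 = 0.27.

0.27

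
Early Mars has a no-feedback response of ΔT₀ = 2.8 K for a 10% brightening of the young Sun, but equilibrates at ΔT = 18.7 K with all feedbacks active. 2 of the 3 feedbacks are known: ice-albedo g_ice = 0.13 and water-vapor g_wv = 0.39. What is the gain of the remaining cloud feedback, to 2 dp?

Amplification A = ΔT/ΔT₀ = 18.7/2.8 = 6.679.
Total gain g = 1 − 1/A = 1 − 1/6.679 = 0.8503.
Known gains sum to 0.13 + 0.39 = 0.52.
g_cld = 0.8503 − 0.52 = 0.33.

0.33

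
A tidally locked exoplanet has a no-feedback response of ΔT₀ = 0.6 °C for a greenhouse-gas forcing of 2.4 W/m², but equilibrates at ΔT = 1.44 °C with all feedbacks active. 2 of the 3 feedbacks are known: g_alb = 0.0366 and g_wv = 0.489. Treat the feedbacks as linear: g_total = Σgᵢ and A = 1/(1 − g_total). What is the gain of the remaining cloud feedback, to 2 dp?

Amplification A = ΔT/ΔT₀ = 1.44/0.6 = 2.4.
Total gain g = 1 − 1/A = 1 − 1/2.4 = 0.5833.
Known gains sum to 0.0366 + 0.489 = 0.5256.
g_cld = 0.5833 − 0.5256 = 0.06.

0.06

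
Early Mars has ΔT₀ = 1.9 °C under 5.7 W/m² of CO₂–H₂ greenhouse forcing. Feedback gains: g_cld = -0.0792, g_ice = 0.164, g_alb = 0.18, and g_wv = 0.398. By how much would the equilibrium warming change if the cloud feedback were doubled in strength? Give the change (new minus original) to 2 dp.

Original: g = 0.6628, ΔT = 1.9/(1−0.6628) = 5.6346 °C.
With doubled cloud: g' = 0.5836, ΔT' = 1.9/(1−0.5836) = 4.5629 °C.
Change = 4.5629 − 5.6346 = -1.07 °C.

-1.07 °C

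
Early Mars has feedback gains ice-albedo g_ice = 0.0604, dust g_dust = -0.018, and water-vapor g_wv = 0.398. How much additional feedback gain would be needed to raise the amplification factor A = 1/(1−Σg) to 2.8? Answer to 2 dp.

Current total gain = 0.4404.
Target gain for A = 2.8: g* = 1 − 1/2.8 = 0.6429.
Additional gain needed = 0.6429 − 0.4404 = 0.20.

0.20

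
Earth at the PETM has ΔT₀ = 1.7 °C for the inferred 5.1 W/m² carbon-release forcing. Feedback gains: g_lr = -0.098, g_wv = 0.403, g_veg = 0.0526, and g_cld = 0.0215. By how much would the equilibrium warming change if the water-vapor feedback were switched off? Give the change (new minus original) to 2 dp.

-1.08 °C

Original: g = 0.3791, ΔT = 1.7/(1−0.3791) = 2.7380 °C.
Without water-vapor: g' = -0.0239, ΔT' = 1.7/(1+0.0239) = 1.6603 °C.
Change = 1.6603 − 2.7380 = -1.08 °C.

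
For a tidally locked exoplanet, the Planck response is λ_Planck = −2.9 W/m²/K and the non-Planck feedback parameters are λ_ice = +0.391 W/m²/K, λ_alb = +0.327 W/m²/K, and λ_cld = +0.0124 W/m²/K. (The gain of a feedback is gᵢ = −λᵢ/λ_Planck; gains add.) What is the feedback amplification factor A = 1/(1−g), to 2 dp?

Convert to gains: g_ice = 0.391/2.9 = 0.1348; g_alb = 0.327/2.9 = 0.1128; g_cld = 0.0124/2.9 = 0.004276.
Total gain g = 0.251876.
A = 1/(1 − 0.251876) = 1.34.

1.34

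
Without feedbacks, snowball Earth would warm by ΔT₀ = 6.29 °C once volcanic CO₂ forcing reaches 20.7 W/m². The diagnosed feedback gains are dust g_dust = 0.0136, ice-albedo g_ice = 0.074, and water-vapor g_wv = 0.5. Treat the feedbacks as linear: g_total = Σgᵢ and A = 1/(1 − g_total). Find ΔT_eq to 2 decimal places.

Total gain g = 0.0136 + 0.074 + 0.5 = 0.5876.
Amplification A = 1/(1 − 0.5876) = 2.425.
ΔT = 6.29 × 2.425 = 15.25 °C.

15.25 °C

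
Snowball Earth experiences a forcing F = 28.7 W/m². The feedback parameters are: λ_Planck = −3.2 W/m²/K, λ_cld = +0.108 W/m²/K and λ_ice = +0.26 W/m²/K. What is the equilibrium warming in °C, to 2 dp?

Net feedback parameter λ = (−3.2) + (+0.108) + (+0.26) = -2.832 W/m²/K.
ΔT = −F/λ = −28.7/(-2.832) = 10.13 °C.

10.13 °C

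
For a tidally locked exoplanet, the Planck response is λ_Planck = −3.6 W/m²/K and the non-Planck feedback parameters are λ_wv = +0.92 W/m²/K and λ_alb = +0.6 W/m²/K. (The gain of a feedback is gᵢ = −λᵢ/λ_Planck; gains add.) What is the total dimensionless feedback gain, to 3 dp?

0.422

Convert to gains: g_wv = 0.92/3.6 = 0.2556; g_alb = 0.6/3.6 = 0.1667.
Total gain g = 0.4223.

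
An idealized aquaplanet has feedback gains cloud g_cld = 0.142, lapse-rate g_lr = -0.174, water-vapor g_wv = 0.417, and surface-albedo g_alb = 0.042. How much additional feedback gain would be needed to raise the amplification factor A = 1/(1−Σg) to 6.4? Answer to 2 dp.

0.42

Current total gain = 0.427.
Target gain for A = 6.4: g* = 1 − 1/6.4 = 0.8438.
Additional gain needed = 0.8438 − 0.427 = 0.42.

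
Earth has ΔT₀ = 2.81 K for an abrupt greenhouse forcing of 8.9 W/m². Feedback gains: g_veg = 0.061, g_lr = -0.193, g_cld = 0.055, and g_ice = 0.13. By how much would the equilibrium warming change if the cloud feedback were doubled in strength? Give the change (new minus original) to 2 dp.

Original: g = 0.053, ΔT = 2.81/(1−0.053) = 2.9673 K.
With doubled cloud: g' = 0.108, ΔT' = 2.81/(1−0.108) = 3.1502 K.
Change = 3.1502 − 2.9673 = 0.18 K.

0.18 K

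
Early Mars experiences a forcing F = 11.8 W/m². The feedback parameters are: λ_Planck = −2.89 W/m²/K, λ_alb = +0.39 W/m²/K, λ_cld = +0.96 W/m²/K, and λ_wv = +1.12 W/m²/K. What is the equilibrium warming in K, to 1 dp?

Net feedback parameter λ = (−2.89) + (+0.39) + (+0.96) + (+1.12) = -0.42 W/m²/K.
ΔT = −F/λ = −11.8/(-0.42) = 28.1 K.

28.1 K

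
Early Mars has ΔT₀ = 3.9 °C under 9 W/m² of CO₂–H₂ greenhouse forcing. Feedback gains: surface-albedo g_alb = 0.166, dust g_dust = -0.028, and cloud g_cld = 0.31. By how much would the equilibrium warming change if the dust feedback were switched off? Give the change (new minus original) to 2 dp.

Original: g = 0.448, ΔT = 3.9/(1−0.448) = 7.0652 °C.
Without dust: g' = 0.476, ΔT' = 3.9/(1−0.476) = 7.4427 °C.
Change = 7.4427 − 7.0652 = 0.38 °C.

0.38 °C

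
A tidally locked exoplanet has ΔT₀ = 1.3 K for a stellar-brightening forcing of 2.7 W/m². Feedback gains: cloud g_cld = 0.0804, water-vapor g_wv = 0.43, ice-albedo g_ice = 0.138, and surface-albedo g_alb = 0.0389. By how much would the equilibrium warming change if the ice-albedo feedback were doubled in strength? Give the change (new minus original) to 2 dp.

Original: g = 0.6873, ΔT = 1.3/(1−0.6873) = 4.1573 K.
With doubled ice-albedo: g' = 0.8253, ΔT' = 1.3/(1−0.8253) = 7.4413 K.
Change = 7.4413 − 4.1573 = 3.28 K.

3.28 K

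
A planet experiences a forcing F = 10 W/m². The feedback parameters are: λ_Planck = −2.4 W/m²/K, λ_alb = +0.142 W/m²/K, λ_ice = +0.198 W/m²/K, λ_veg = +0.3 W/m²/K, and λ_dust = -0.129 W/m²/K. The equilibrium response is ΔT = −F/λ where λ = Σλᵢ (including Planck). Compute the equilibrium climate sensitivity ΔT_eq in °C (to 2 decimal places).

Net feedback parameter λ = (−2.4) + (+0.142) + (+0.198) + (+0.3) + (-0.129) = -1.889 W/m²/K.
ΔT = −F/λ = −10/(-1.889) = 5.29 °C.

5.29 °C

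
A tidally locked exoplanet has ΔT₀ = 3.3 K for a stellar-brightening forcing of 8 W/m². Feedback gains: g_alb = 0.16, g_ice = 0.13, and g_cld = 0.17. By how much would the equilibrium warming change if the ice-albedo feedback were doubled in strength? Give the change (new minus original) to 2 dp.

Original: g = 0.46, ΔT = 3.3/(1−0.46) = 6.1111 K.
With doubled ice-albedo: g' = 0.59, ΔT' = 3.3/(1−0.59) = 8.0488 K.
Change = 8.0488 − 6.1111 = 1.94 K.

1.94 K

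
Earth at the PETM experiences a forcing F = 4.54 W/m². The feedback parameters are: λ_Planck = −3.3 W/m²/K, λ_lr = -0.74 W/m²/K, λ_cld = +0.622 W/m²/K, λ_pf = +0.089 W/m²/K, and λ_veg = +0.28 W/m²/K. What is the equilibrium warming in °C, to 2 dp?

Net feedback parameter λ = (−3.3) + (-0.74) + (+0.622) + (+0.089) + (+0.28) = -3.049 W/m²/K.
ΔT = −F/λ = −4.54/(-3.049) = 1.49 °C.

1.49 °C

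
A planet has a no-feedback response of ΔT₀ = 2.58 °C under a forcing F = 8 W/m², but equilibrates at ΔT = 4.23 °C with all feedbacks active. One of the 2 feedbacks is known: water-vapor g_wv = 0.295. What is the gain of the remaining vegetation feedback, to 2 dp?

0.10

Amplification A = ΔT/ΔT₀ = 4.23/2.58 = 1.64.
Total gain g = 1 − 1/A = 1 − 1/1.64 = 0.3902.
The known gain is 0.295.
g_veg = 0.3902 − 0.295 = 0.10.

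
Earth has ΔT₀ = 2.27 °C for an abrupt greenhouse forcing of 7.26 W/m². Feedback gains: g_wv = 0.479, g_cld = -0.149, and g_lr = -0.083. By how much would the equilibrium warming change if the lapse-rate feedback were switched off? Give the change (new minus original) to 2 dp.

0.37 °C

Original: g = 0.247, ΔT = 2.27/(1−0.247) = 3.0146 °C.
Without lapse-rate: g' = 0.33, ΔT' = 2.27/(1−0.33) = 3.3881 °C.
Change = 3.3881 − 3.0146 = 0.37 °C.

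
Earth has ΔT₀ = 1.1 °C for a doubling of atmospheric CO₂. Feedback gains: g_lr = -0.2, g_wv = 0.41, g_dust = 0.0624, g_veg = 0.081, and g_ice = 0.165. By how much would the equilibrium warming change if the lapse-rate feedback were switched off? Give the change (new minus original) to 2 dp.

Original: g = 0.5184, ΔT = 1.1/(1−0.5184) = 2.2841 °C.
Without lapse-rate: g' = 0.7184, ΔT' = 1.1/(1−0.7184) = 3.9062 °C.
Change = 3.9062 − 2.2841 = 1.62 °C.

1.62 °C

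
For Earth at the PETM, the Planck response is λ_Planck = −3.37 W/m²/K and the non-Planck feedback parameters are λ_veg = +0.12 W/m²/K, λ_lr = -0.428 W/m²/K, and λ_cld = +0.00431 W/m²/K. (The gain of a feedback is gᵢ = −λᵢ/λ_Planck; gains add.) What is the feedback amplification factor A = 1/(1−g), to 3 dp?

0.917

Convert to gains: g_veg = 0.12/3.37 = 0.03561; g_lr = -0.428/3.37 = -0.127; g_cld = 0.00431/3.37 = 0.001279.
Total gain g = -0.090111.
A = 1/(1 + 0.090111) = 0.917.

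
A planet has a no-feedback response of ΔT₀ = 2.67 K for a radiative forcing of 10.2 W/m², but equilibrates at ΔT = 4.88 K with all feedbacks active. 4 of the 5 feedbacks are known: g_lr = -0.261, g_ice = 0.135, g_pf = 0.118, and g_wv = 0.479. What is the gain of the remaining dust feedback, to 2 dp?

-0.02

Amplification A = ΔT/ΔT₀ = 4.88/2.67 = 1.828.
Total gain g = 1 − 1/A = 1 − 1/1.828 = 0.453.
Known gains sum to -0.261 + 0.135 + 0.118 + 0.479 = 0.471.
g_dust = 0.453 − 0.471 = -0.02.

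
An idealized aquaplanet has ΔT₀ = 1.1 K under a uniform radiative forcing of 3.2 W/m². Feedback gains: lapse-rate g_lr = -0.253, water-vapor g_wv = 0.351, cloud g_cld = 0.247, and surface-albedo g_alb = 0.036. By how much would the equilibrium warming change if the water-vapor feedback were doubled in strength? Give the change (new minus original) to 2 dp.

Original: g = 0.381, ΔT = 1.1/(1−0.381) = 1.7771 K.
With doubled water-vapor: g' = 0.732, ΔT' = 1.1/(1−0.732) = 4.1045 K.
Change = 4.1045 − 1.7771 = 2.33 K.

2.33 K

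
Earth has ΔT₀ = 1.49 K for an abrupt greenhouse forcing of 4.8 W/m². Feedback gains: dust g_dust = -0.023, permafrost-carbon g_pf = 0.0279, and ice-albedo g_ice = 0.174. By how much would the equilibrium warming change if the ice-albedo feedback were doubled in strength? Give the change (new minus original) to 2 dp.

Original: g = 0.1789, ΔT = 1.49/(1−0.1789) = 1.8146 K.
With doubled ice-albedo: g' = 0.3529, ΔT' = 1.49/(1−0.3529) = 2.3026 K.
Change = 2.3026 − 1.8146 = 0.49 K.

0.49 K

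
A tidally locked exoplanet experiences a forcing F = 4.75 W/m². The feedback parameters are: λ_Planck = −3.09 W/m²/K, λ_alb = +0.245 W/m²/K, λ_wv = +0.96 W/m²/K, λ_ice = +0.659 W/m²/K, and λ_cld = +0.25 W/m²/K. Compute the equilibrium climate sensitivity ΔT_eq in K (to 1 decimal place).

4.9 K

Net feedback parameter λ = (−3.09) + (+0.245) + (+0.96) + (+0.659) + (+0.25) = -0.976 W/m²/K.
ΔT = −F/λ = −4.75/(-0.976) = 4.9 K.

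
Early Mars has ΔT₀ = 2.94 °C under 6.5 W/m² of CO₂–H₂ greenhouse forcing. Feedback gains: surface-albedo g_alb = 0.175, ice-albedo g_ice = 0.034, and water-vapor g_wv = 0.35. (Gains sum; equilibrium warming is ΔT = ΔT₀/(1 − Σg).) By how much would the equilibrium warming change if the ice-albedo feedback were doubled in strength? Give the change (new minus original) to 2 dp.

Original: g = 0.559, ΔT = 2.94/(1−0.559) = 6.6667 °C.
With doubled ice-albedo: g' = 0.593, ΔT' = 2.94/(1−0.593) = 7.2236 °C.
Change = 7.2236 − 6.6667 = 0.56 °C.

0.56 °C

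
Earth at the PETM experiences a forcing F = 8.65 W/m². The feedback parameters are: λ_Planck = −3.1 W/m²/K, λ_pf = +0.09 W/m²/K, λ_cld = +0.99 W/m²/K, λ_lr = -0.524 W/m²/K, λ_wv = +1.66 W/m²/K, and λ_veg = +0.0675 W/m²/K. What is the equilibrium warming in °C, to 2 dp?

Net feedback parameter λ = (−3.1) + (+0.09) + (+0.99) + (-0.524) + (+1.66) + (+0.0675) = -0.8165 W/m²/K.
ΔT = −F/λ = −8.65/(-0.8165) = 10.59 °C.

10.59 °C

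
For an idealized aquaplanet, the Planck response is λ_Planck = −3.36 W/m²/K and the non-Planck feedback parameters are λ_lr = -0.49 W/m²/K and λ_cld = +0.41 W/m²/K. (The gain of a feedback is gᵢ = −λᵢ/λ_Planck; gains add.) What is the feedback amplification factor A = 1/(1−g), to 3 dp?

Convert to gains: g_lr = -0.49/3.36 = -0.1458; g_cld = 0.41/3.36 = 0.122.
Total gain g = -0.0238.
A = 1/(1 + 0.0238) = 0.977.

0.977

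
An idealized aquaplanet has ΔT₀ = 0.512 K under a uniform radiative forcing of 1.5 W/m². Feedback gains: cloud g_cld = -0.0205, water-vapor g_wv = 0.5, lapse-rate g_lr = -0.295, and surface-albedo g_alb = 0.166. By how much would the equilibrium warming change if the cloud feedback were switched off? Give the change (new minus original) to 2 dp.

0.03 K

Original: g = 0.3505, ΔT = 0.512/(1−0.3505) = 0.7883 K.
Without cloud: g' = 0.371, ΔT' = 0.512/(1−0.371) = 0.8140 K.
Change = 0.8140 − 0.7883 = 0.03 K.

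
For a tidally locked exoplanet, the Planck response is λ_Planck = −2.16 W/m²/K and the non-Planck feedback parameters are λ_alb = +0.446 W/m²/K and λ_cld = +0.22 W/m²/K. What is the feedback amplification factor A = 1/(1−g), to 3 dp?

Convert to gains: g_alb = 0.446/2.16 = 0.2065; g_cld = 0.22/2.16 = 0.1019.
Total gain g = 0.3084.
A = 1/(1 − 0.3084) = 1.446.

1.446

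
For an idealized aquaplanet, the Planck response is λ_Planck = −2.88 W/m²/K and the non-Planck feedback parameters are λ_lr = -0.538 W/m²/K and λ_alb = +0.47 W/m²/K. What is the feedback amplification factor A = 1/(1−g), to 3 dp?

0.977

Convert to gains: g_lr = -0.538/2.88 = -0.1868; g_alb = 0.47/2.88 = 0.1632.
Total gain g = -0.0236.
A = 1/(1 + 0.0236) = 0.977.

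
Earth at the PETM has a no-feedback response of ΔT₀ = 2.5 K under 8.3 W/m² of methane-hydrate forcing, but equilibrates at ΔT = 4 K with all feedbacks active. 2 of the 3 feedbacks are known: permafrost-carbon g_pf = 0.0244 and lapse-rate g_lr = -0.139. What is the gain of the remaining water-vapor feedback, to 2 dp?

0.49

Amplification A = ΔT/ΔT₀ = 4/2.5 = 1.6.
Total gain g = 1 − 1/A = 1 − 1/1.6 = 0.375.
Known gains sum to 0.0244 − 0.139 = -0.1146.
g_wv = 0.375 + 0.1146 = 0.49.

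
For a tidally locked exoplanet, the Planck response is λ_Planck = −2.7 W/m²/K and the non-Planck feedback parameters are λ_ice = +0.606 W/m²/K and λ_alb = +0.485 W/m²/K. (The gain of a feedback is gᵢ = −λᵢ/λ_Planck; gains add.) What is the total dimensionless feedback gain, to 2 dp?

0.40

Convert to gains: g_ice = 0.606/2.7 = 0.2244; g_alb = 0.485/2.7 = 0.1796.
Total gain g = 0.404.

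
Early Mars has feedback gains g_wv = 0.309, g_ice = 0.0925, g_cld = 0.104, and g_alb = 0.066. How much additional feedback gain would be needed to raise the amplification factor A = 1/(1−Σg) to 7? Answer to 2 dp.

Current total gain = 0.5715.
Target gain for A = 7: g* = 1 − 1/7 = 0.8571.
Additional gain needed = 0.8571 − 0.5715 = 0.29.

0.29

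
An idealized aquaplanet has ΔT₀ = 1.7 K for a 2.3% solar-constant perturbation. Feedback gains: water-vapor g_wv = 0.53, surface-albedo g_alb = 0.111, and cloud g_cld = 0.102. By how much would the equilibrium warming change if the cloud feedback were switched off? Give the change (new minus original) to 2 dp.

-1.88 K

Original: g = 0.743, ΔT = 1.7/(1−0.743) = 6.6148 K.
Without cloud: g' = 0.641, ΔT' = 1.7/(1−0.641) = 4.7354 K.
Change = 4.7354 − 6.6148 = -1.88 K.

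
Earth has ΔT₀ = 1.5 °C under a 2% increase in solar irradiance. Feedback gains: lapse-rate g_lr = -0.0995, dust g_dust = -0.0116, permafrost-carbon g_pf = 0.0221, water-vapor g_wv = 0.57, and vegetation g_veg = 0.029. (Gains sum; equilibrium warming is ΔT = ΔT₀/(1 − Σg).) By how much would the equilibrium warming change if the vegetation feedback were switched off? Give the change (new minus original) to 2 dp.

-0.17 °C

Original: g = 0.51, ΔT = 1.5/(1−0.51) = 3.0612 °C.
Without vegetation: g' = 0.481, ΔT' = 1.5/(1−0.481) = 2.8902 °C.
Change = 2.8902 − 3.0612 = -0.17 °C.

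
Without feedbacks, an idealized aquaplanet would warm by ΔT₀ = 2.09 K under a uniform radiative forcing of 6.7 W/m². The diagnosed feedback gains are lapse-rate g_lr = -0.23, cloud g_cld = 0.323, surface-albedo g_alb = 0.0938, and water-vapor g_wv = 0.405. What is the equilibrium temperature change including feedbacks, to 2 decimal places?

5.12 K

Total gain g = -0.23 + 0.323 + 0.0938 + 0.405 = 0.5918.
Amplification A = 1/(1 − 0.5918) = 2.45.
ΔT = 2.09 × 2.45 = 5.12 K.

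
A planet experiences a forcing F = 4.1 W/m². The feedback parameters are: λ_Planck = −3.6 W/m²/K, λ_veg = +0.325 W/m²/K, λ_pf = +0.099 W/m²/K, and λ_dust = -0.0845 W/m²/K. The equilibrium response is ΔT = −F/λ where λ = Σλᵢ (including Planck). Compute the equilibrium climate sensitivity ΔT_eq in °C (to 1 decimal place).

Net feedback parameter λ = (−3.6) + (+0.325) + (+0.099) + (-0.0845) = -3.2605 W/m²/K.
ΔT = −F/λ = −4.1/(-3.2605) = 1.3 °C.

1.3 °C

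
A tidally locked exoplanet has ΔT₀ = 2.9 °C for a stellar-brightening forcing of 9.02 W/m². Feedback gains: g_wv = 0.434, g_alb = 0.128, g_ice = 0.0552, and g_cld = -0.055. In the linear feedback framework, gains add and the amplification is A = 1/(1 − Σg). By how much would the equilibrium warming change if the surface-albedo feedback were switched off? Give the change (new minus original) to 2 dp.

Original: g = 0.5622, ΔT = 2.9/(1−0.5622) = 6.6240 °C.
Without surface-albedo: g' = 0.4342, ΔT' = 2.9/(1−0.4342) = 5.1255 °C.
Change = 5.1255 − 6.6240 = -1.50 °C.

-1.50 °C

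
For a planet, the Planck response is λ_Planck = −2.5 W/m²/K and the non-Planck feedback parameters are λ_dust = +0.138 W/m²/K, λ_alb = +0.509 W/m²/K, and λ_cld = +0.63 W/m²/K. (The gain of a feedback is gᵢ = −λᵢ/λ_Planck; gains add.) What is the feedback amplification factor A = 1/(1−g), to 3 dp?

Convert to gains: g_dust = 0.138/2.5 = 0.0552; g_alb = 0.509/2.5 = 0.2036; g_cld = 0.63/2.5 = 0.252.
Total gain g = 0.5108.
A = 1/(1 − 0.5108) = 2.044.

2.044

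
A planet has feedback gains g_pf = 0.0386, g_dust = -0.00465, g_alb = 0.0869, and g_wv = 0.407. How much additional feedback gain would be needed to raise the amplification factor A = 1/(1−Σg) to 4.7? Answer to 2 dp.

Current total gain = 0.52785.
Target gain for A = 4.7: g* = 1 − 1/4.7 = 0.7872.
Additional gain needed = 0.7872 − 0.52785 = 0.26.

0.26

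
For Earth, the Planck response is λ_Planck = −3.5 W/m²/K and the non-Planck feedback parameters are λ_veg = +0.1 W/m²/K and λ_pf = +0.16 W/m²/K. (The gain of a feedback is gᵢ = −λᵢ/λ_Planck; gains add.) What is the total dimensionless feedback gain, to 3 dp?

0.074

Convert to gains: g_veg = 0.1/3.5 = 0.02857; g_pf = 0.16/3.5 = 0.04571.
Total gain g = 0.07428.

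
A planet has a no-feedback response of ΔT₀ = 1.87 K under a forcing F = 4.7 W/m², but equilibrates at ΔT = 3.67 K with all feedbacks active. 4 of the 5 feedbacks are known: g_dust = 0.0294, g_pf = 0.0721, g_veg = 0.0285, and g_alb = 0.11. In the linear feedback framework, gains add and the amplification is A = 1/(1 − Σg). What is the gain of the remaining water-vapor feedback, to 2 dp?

0.25

Amplification A = ΔT/ΔT₀ = 3.67/1.87 = 1.963.
Total gain g = 1 − 1/A = 1 − 1/1.963 = 0.4906.
Known gains sum to 0.0294 + 0.0721 + 0.0285 + 0.11 = 0.24.
g_wv = 0.4906 − 0.24 = 0.25.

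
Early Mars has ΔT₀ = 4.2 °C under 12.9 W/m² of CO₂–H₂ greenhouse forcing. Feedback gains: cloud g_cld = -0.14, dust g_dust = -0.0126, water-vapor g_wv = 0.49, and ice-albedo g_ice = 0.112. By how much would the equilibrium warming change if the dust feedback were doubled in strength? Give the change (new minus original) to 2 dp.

-0.17 °C

Original: g = 0.4494, ΔT = 4.2/(1−0.4494) = 7.6280 °C.
With doubled dust: g' = 0.4368, ΔT' = 4.2/(1−0.4368) = 7.4574 °C.
Change = 7.4574 − 7.6280 = -0.17 °C.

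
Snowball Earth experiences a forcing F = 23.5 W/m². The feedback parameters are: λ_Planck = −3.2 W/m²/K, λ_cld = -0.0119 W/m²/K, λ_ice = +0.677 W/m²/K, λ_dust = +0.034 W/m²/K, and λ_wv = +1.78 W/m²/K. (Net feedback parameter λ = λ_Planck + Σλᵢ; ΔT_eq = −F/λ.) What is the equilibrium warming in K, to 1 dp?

32.6 K

Net feedback parameter λ = (−3.2) + (-0.0119) + (+0.677) + (+0.034) + (+1.78) = -0.7209 W/m²/K.
ΔT = −F/λ = −23.5/(-0.7209) = 32.6 K.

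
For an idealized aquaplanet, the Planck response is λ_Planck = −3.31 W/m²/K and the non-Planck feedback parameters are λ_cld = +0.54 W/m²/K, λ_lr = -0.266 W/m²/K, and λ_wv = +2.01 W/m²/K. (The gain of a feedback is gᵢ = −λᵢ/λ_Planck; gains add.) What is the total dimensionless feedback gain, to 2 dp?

Convert to gains: g_cld = 0.54/3.31 = 0.1631; g_lr = -0.266/3.31 = -0.08036; g_wv = 2.01/3.31 = 0.6073.
Total gain g = 0.69004.

0.69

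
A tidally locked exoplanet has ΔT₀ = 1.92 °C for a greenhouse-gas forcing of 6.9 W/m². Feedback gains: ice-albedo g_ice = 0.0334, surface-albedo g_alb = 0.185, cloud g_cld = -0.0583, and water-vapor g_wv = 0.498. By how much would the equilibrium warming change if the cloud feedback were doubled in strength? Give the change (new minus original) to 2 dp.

-0.82 °C

Original: g = 0.6581, ΔT = 1.92/(1−0.6581) = 5.6157 °C.
With doubled cloud: g' = 0.5998, ΔT' = 1.92/(1−0.5998) = 4.7976 °C.
Change = 4.7976 − 5.6157 = -0.82 °C.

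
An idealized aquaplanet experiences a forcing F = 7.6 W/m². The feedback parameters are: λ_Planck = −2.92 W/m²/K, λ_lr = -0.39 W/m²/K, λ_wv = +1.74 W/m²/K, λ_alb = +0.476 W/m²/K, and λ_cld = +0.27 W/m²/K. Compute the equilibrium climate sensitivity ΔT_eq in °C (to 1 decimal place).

Net feedback parameter λ = (−2.92) + (-0.39) + (+1.74) + (+0.476) + (+0.27) = -0.824 W/m²/K.
ΔT = −F/λ = −7.6/(-0.824) = 9.2 °C.

9.2 °C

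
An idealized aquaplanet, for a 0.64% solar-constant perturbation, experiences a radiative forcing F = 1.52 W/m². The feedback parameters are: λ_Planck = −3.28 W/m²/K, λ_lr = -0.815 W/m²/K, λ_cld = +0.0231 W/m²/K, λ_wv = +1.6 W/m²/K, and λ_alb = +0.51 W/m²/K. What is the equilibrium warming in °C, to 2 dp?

Net feedback parameter λ = (−3.28) + (-0.815) + (+0.0231) + (+1.6) + (+0.51) = -1.9619 W/m²/K.
ΔT = −F/λ = −1.52/(-1.9619) = 0.77 °C.

0.77 °C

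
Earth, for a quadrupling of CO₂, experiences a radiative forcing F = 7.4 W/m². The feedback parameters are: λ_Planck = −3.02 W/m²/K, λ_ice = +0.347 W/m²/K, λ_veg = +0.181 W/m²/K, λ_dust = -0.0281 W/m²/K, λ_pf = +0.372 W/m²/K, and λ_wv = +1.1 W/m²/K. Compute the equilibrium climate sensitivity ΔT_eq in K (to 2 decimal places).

Net feedback parameter λ = (−3.02) + (+0.347) + (+0.181) + (-0.0281) + (+0.372) + (+1.1) = -1.0481 W/m²/K.
ΔT = −F/λ = −7.4/(-1.0481) = 7.06 K.

7.06 K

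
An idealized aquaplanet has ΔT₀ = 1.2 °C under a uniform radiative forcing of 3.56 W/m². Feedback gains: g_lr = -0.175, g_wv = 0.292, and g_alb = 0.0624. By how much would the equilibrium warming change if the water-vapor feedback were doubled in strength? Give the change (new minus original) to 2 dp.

Original: g = 0.1794, ΔT = 1.2/(1−0.1794) = 1.4623 °C.
With doubled water-vapor: g' = 0.4714, ΔT' = 1.2/(1−0.4714) = 2.2701 °C.
Change = 2.2701 − 1.4623 = 0.81 °C.

0.81 °C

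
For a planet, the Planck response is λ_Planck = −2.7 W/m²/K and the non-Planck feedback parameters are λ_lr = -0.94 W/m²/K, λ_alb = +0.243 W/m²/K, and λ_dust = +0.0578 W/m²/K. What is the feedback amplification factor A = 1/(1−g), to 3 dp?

0.809

Convert to gains: g_lr = -0.94/2.7 = -0.3481; g_alb = 0.243/2.7 = 0.09; g_dust = 0.0578/2.7 = 0.02141.
Total gain g = -0.23669.
A = 1/(1 + 0.23669) = 0.809.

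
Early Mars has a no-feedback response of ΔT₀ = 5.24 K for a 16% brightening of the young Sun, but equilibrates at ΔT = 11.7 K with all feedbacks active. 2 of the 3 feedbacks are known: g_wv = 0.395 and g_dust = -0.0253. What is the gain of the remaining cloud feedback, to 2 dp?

Amplification A = ΔT/ΔT₀ = 11.7/5.24 = 2.233.
Total gain g = 1 − 1/A = 1 − 1/2.233 = 0.5522.
Known gains sum to 0.395 − 0.0253 = 0.3697.
g_cld = 0.5522 − 0.3697 = 0.18.

0.18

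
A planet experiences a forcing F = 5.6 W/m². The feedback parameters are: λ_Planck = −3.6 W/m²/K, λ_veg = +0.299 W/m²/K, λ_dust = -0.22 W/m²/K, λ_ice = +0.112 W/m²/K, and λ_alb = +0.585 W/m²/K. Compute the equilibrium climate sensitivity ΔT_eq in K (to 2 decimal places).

1.98 K

Net feedback parameter λ = (−3.6) + (+0.299) + (-0.22) + (+0.112) + (+0.585) = -2.824 W/m²/K.
ΔT = −F/λ = −5.6/(-2.824) = 1.98 K.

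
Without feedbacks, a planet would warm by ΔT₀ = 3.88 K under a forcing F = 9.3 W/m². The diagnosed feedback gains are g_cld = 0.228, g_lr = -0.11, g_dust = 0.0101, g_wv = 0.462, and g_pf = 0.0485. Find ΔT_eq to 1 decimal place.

10.7 K

Total gain g = 0.228 − 0.11 + 0.0101 + 0.462 + 0.0485 = 0.6386.
Amplification A = 1/(1 − 0.6386) = 2.767.
ΔT = 3.88 × 2.767 = 10.7 K.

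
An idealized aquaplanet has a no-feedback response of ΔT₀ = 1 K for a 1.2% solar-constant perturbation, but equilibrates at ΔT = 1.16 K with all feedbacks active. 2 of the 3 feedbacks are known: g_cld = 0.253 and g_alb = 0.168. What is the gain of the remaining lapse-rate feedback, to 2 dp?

Amplification A = ΔT/ΔT₀ = 1.16/1 = 1.16.
Total gain g = 1 − 1/A = 1 − 1/1.16 = 0.1379.
Known gains sum to 0.253 + 0.168 = 0.421.
g_lr = 0.1379 − 0.421 = -0.28.

-0.28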